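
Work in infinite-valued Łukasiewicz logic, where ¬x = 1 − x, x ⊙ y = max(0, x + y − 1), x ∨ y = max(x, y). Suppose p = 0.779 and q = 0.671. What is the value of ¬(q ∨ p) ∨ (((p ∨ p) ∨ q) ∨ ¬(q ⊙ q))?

q ∨ p = max(0.671, 0.779) = 0.779
¬(q ∨ p) = 1 − 0.779 = 0.221
p ∨ p = max(0.779, 0.779) = 0.779
(p ∨ p) ∨ q = max(0.779, 0.671) = 0.779
q ⊙ q = max(0, 0.671 + 0.671 − 1) = max(0, 0.342) = 0.342
¬(q ⊙ q) = 1 − 0.342 = 0.658
((p ∨ p) ∨ q) ∨ ¬(q ⊙ q) = max(0.779, 0.658) = 0.779
¬(q ∨ p) ∨ (((p ∨ p) ∨ q) ∨ ¬(q ⊙ q)) = max(0.221, 0.779) = 0.779

0.779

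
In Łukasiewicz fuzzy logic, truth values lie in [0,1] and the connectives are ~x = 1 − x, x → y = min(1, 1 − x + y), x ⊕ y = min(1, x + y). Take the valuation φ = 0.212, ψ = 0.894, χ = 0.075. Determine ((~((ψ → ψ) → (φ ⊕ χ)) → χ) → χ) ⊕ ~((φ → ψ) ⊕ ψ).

0.713

ψ → ψ = min(1, 1 − 0.894 + 0.894) = min(1, 1.000) = 1.000
φ ⊕ χ = min(1, 0.212 + 0.075) = min(1, 0.287) = 0.287
(ψ → ψ) → (φ ⊕ χ) = min(1, 1 − 1.000 + 0.287) = min(1, 0.287) = 0.287
~((ψ → ψ) → (φ ⊕ χ)) = 1 − 0.287 = 0.713
~((ψ → ψ) → (φ ⊕ χ)) → χ = min(1, 1 − 0.713 + 0.075) = min(1, 0.362) = 0.362
(~((ψ → ψ) → (φ ⊕ χ)) → χ) → χ = min(1, 1 − 0.362 + 0.075) = min(1, 0.713) = 0.713
φ → ψ = min(1, 1 − 0.212 + 0.894) = min(1, 1.682) = 1.000
(φ → ψ) ⊕ ψ = min(1, 1.000 + 0.894) = min(1, 1.894) = 1.000
~((φ → ψ) ⊕ ψ) = 1 − 1.000 = 0.000
((~((ψ → ψ) → (φ ⊕ χ)) → χ) → χ) ⊕ ~((φ → ψ) ⊕ ψ) = min(1, 0.713 + 0.000) = min(1, 0.713) = 0.713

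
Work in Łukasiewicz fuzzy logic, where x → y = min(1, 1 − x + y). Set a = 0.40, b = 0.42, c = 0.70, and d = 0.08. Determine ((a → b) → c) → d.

0.38

a → b = min(1, 1 − 0.40 + 0.42) = min(1, 1.02) = 1.00
(a → b) → c = min(1, 1 − 1.00 + 0.70) = min(1, 0.70) = 0.70
((a → b) → c) → d = min(1, 1 − 0.70 + 0.08) = min(1, 0.38) = 0.38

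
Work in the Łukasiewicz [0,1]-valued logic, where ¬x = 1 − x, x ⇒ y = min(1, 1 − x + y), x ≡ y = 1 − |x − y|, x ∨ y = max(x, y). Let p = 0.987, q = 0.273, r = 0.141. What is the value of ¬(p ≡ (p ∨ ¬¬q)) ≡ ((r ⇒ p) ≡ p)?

¬q = 1 − 0.273 = 0.727
¬¬q = 1 − 0.727 = 0.273
p ∨ ¬¬q = max(0.987, 0.273) = 0.987
p ≡ (p ∨ ¬¬q) = 1 − |0.987 − 0.987| = 1 − 0.000 = 1.000
¬(p ≡ (p ∨ ¬¬q)) = 1 − 1.000 = 0.000
r ⇒ p = min(1, 1 − 0.141 + 0.987) = min(1, 1.846) = 1.000
(r ⇒ p) ≡ p = 1 − |1.000 − 0.987| = 1 − 0.013 = 0.987
¬(p ≡ (p ∨ ¬¬q)) ≡ ((r ⇒ p) ≡ p) = 1 − |0.000 − 0.987| = 1 − 0.987 = 0.013

0.013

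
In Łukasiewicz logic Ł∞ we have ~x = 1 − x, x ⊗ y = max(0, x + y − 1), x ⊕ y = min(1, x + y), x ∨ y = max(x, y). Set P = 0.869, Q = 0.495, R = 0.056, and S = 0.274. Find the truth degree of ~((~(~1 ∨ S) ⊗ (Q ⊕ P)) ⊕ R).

~1 = 1 − 1.000 = 0.000
~1 ∨ S = max(0.000, 0.274) = 0.274
~(~1 ∨ S) = 1 − 0.274 = 0.726
Q ⊕ P = min(1, 0.495 + 0.869) = min(1, 1.364) = 1.000
~(~1 ∨ S) ⊗ (Q ⊕ P) = max(0, 0.726 + 1.000 − 1) = max(0, 0.726) = 0.726
(~(~1 ∨ S) ⊗ (Q ⊕ P)) ⊕ R = min(1, 0.726 + 0.056) = min(1, 0.782) = 0.782
~((~(~1 ∨ S) ⊗ (Q ⊕ P)) ⊕ R) = 1 − 0.782 = 0.218

0.218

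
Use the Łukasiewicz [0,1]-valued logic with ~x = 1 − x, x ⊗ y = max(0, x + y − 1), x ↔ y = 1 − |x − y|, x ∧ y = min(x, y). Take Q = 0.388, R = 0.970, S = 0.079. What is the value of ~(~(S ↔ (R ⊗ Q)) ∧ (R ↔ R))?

0.721

R ⊗ Q = max(0, 0.970 + 0.388 − 1) = max(0, 0.358) = 0.358
S ↔ (R ⊗ Q) = 1 − |0.079 − 0.358| = 1 − 0.279 = 0.721
~(S ↔ (R ⊗ Q)) = 1 − 0.721 = 0.279
R ↔ R = 1 − |0.970 − 0.970| = 1 − 0.000 = 1.000
~(S ↔ (R ⊗ Q)) ∧ (R ↔ R) = min(0.279, 1.000) = 0.279
~(~(S ↔ (R ⊗ Q)) ∧ (R ↔ R)) = 1 − 0.279 = 0.721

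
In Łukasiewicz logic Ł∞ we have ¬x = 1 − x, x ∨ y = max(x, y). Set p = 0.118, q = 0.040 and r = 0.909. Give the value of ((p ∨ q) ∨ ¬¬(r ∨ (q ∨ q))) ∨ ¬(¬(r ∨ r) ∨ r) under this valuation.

p ∨ q = max(0.118, 0.040) = 0.118
q ∨ q = max(0.040, 0.040) = 0.040
r ∨ (q ∨ q) = max(0.909, 0.040) = 0.909
¬(r ∨ (q ∨ q)) = 1 − 0.909 = 0.091
¬¬(r ∨ (q ∨ q)) = 1 − 0.091 = 0.909
(p ∨ q) ∨ ¬¬(r ∨ (q ∨ q)) = max(0.118, 0.909) = 0.909
r ∨ r = max(0.909, 0.909) = 0.909
¬(r ∨ r) = 1 − 0.909 = 0.091
¬(r ∨ r) ∨ r = max(0.091, 0.909) = 0.909
¬(¬(r ∨ r) ∨ r) = 1 − 0.909 = 0.091
((p ∨ q) ∨ ¬¬(r ∨ (q ∨ q))) ∨ ¬(¬(r ∨ r) ∨ r) = max(0.909, 0.091) = 0.909

0.909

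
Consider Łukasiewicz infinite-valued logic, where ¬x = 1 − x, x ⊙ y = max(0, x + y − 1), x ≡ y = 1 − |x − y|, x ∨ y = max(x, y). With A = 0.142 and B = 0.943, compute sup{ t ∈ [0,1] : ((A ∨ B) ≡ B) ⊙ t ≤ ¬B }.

0.057

A ∨ B = max(0.142, 0.943) = 0.943
(A ∨ B) ≡ B = 1 − |0.943 − 0.943| = 1 − 0.000 = 1.000
So the left factor is (A ∨ B) ≡ B = 1.000.
¬B = 1 − 0.943 = 0.057
So the right-hand bound is ¬B = 0.057.
The residuum of the Łukasiewicz t-norm gives the supremum: min(1, 1 − 1.000 + 0.057).
1 − 1.000 + 0.057 = 0.057, so t = min(1, 0.057) = 0.057.
Check: 1.000 ⊙ 0.057 = max(0, 0.057) = 0.057 ≤ 0.057.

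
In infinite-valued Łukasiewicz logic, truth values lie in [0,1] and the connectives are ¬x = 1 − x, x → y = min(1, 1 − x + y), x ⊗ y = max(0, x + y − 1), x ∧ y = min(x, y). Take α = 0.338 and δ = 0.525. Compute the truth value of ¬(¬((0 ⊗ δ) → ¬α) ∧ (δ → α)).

1.000

0 ⊗ δ = max(0, 0.000 + 0.525 − 1) = max(0, -0.475) = 0.000
¬α = 1 − 0.338 = 0.662
(0 ⊗ δ) → ¬α = min(1, 1 − 0.000 + 0.662) = min(1, 1.662) = 1.000
¬((0 ⊗ δ) → ¬α) = 1 − 1.000 = 0.000
δ → α = min(1, 1 − 0.525 + 0.338) = min(1, 0.813) = 0.813
¬((0 ⊗ δ) → ¬α) ∧ (δ → α) = min(0.000, 0.813) = 0.000
¬(¬((0 ⊗ δ) → ¬α) ∧ (δ → α)) = 1 − 0.000 = 1.000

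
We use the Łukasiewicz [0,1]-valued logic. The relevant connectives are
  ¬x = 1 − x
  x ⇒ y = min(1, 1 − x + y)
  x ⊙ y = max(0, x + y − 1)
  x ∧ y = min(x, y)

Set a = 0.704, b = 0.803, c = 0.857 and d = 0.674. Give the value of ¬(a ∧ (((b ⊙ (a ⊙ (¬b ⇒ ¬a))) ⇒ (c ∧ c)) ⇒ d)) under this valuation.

0.326

¬b = 1 − 0.803 = 0.197
¬a = 1 − 0.704 = 0.296
¬b ⇒ ¬a = min(1, 1 − 0.197 + 0.296) = min(1, 1.099) = 1.000
a ⊙ (¬b ⇒ ¬a) = max(0, 0.704 + 1.000 − 1) = max(0, 0.704) = 0.704
b ⊙ (a ⊙ (¬b ⇒ ¬a)) = max(0, 0.803 + 0.704 − 1) = max(0, 0.507) = 0.507
c ∧ c = min(0.857, 0.857) = 0.857
(b ⊙ (a ⊙ (¬b ⇒ ¬a))) ⇒ (c ∧ c) = min(1, 1 − 0.507 + 0.857) = min(1, 1.350) = 1.000
((b ⊙ (a ⊙ (¬b ⇒ ¬a))) ⇒ (c ∧ c)) ⇒ d = min(1, 1 − 1.000 + 0.674) = min(1, 0.674) = 0.674
a ∧ (((b ⊙ (a ⊙ (¬b ⇒ ¬a))) ⇒ (c ∧ c)) ⇒ d) = min(0.704, 0.674) = 0.674
¬(a ∧ (((b ⊙ (a ⊙ (¬b ⇒ ¬a))) ⇒ (c ∧ c)) ⇒ d)) = 1 − 0.674 = 0.326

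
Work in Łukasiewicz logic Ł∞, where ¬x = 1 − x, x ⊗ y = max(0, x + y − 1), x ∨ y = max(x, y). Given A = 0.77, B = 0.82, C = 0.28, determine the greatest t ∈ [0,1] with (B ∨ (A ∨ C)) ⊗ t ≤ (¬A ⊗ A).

A ∨ C = max(0.77, 0.28) = 0.77
B ∨ (A ∨ C) = max(0.82, 0.77) = 0.82
So the left factor is B ∨ (A ∨ C) = 0.82.
¬A = 1 − 0.77 = 0.23
¬A ⊗ A = max(0, 0.23 + 0.77 − 1) = max(0, 0.00) = 0.00
So the right-hand bound is ¬A ⊗ A = 0.00.
The residuum of the Łukasiewicz t-norm gives the supremum: min(1, 1 − 0.82 + 0.00).
1 − 0.82 + 0.00 = 0.18, so t = min(1, 0.18) = 0.18.
Check: 0.82 ⊗ 0.18 = max(0, 0.00) = 0.00 ≤ 0.00.

0.18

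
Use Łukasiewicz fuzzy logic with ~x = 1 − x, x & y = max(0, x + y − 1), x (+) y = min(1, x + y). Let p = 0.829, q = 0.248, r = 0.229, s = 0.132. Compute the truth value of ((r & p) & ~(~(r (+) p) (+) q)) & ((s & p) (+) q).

0.000

r & p = max(0, 0.229 + 0.829 − 1) = max(0, 0.058) = 0.058
r (+) p = min(1, 0.229 + 0.829) = min(1, 1.058) = 1.000
~(r (+) p) = 1 − 1.000 = 0.000
~(r (+) p) (+) q = min(1, 0.000 + 0.248) = min(1, 0.248) = 0.248
~(~(r (+) p) (+) q) = 1 − 0.248 = 0.752
(r & p) & ~(~(r (+) p) (+) q) = max(0, 0.058 + 0.752 − 1) = max(0, -0.190) = 0.000
s & p = max(0, 0.132 + 0.829 − 1) = max(0, -0.039) = 0.000
(s & p) (+) q = min(1, 0.000 + 0.248) = min(1, 0.248) = 0.248
((r & p) & ~(~(r (+) p) (+) q)) & ((s & p) (+) q) = max(0, 0.000 + 0.248 − 1) = max(0, -0.752) = 0.000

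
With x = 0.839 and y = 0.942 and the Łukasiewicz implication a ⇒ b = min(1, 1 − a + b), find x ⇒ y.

x ⇒ y = min(1, 1 − 0.839 + 0.942) = min(1, 1.103) = 1.000
For comparison, the Gödel implication (1 if a ≤ b else b) would give 1.000.

1.000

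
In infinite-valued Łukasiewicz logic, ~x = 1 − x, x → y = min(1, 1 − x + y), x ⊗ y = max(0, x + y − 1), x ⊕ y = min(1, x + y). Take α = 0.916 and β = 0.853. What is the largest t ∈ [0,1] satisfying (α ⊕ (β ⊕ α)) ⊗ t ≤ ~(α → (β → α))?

0.000

β ⊕ α = min(1, 0.853 + 0.916) = min(1, 1.769) = 1.000
α ⊕ (β ⊕ α) = min(1, 0.916 + 1.000) = min(1, 1.916) = 1.000
So the left factor is α ⊕ (β ⊕ α) = 1.000.
β → α = min(1, 1 − 0.853 + 0.916) = min(1, 1.063) = 1.000
α → (β → α) = min(1, 1 − 0.916 + 1.000) = min(1, 1.084) = 1.000
~(α → (β → α)) = 1 − 1.000 = 0.000
So the right-hand bound is ~(α → (β → α)) = 0.000.
The residuum of the Łukasiewicz t-norm gives the supremum: min(1, 1 − 1.000 + 0.000).
1 − 1.000 + 0.000 = 0.000, so t = min(1, 0.000) = 0.000.
Check: 1.000 ⊗ 0.000 = max(0, 0.000) = 0.000 ≤ 0.000.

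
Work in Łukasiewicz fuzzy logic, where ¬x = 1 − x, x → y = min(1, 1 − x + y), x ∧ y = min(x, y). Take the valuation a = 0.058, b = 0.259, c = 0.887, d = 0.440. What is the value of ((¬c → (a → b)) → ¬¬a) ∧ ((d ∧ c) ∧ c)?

0.058

¬c = 1 − 0.887 = 0.113
a → b = min(1, 1 − 0.058 + 0.259) = min(1, 1.201) = 1.000
¬c → (a → b) = min(1, 1 − 0.113 + 1.000) = min(1, 1.887) = 1.000
¬a = 1 − 0.058 = 0.942
¬¬a = 1 − 0.942 = 0.058
(¬c → (a → b)) → ¬¬a = min(1, 1 − 1.000 + 0.058) = min(1, 0.058) = 0.058
d ∧ c = min(0.440, 0.887) = 0.440
(d ∧ c) ∧ c = min(0.440, 0.887) = 0.440
((¬c → (a → b)) → ¬¬a) ∧ ((d ∧ c) ∧ c) = min(0.058, 0.440) = 0.058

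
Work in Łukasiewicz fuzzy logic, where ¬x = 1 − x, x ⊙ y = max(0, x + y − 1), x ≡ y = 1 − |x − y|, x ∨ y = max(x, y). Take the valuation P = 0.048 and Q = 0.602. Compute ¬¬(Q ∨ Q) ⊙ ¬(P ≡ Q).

Q ∨ Q = max(0.602, 0.602) = 0.602
¬(Q ∨ Q) = 1 − 0.602 = 0.398
¬¬(Q ∨ Q) = 1 − 0.398 = 0.602
P ≡ Q = 1 − |0.048 − 0.602| = 1 − 0.554 = 0.446
¬(P ≡ Q) = 1 − 0.446 = 0.554
¬¬(Q ∨ Q) ⊙ ¬(P ≡ Q) = max(0, 0.602 + 0.554 − 1) = max(0, 0.156) = 0.156

0.156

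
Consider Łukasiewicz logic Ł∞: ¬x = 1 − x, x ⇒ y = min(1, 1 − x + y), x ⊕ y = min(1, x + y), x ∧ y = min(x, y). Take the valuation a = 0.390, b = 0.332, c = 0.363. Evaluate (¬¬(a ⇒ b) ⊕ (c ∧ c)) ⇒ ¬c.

0.637

a ⇒ b = min(1, 1 − 0.390 + 0.332) = min(1, 0.942) = 0.942
¬(a ⇒ b) = 1 − 0.942 = 0.058
¬¬(a ⇒ b) = 1 − 0.058 = 0.942
c ∧ c = min(0.363, 0.363) = 0.363
¬¬(a ⇒ b) ⊕ (c ∧ c) = min(1, 0.942 + 0.363) = min(1, 1.305) = 1.000
¬c = 1 − 0.363 = 0.637
(¬¬(a ⇒ b) ⊕ (c ∧ c)) ⇒ ¬c = min(1, 1 − 1.000 + 0.637) = min(1, 0.637) = 0.637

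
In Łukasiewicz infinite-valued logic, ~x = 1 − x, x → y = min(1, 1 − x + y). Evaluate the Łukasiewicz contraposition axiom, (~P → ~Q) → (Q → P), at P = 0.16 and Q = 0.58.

1.00

~P = 1 − 0.16 = 0.84
~Q = 1 − 0.58 = 0.42
~P → ~Q = min(1, 1 − 0.84 + 0.42) = min(1, 0.58) = 0.58
Q → P = min(1, 1 − 0.58 + 0.16) = min(1, 0.58) = 0.58
(~P → ~Q) → (Q → P) = min(1, 1 − 0.58 + 0.58) = min(1, 1.00) = 1.00
(As expected: an axiom of Ł∞, always 1.)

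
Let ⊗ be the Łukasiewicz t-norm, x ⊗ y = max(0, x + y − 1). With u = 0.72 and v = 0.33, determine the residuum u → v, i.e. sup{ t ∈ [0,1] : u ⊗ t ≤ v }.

The residuum of the Łukasiewicz t-norm gives the supremum: min(1, 1 − 0.72 + 0.33).
1 − 0.72 + 0.33 = 0.61, so t = min(1, 0.61) = 0.61.
Check: 0.72 ⊗ 0.61 = max(0, 0.33) = 0.33 ≤ 0.33.

0.61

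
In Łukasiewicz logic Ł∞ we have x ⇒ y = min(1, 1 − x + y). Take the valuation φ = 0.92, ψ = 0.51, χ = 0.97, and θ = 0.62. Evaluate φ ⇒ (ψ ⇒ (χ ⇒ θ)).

χ ⇒ θ = min(1, 1 − 0.97 + 0.62) = min(1, 0.65) = 0.65
ψ ⇒ (χ ⇒ θ) = min(1, 1 − 0.51 + 0.65) = min(1, 1.14) = 1.00
φ ⇒ (ψ ⇒ (χ ⇒ θ)) = min(1, 1 − 0.92 + 1.00) = min(1, 1.08) = 1.00

1.00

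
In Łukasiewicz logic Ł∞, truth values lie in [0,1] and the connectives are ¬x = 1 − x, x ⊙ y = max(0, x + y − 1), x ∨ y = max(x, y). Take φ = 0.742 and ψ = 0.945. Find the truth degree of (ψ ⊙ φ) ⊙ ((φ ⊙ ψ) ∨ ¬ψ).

ψ ⊙ φ = max(0, 0.945 + 0.742 − 1) = max(0, 0.687) = 0.687
φ ⊙ ψ = max(0, 0.742 + 0.945 − 1) = max(0, 0.687) = 0.687
¬ψ = 1 − 0.945 = 0.055
(φ ⊙ ψ) ∨ ¬ψ = max(0.687, 0.055) = 0.687
(ψ ⊙ φ) ⊙ ((φ ⊙ ψ) ∨ ¬ψ) = max(0, 0.687 + 0.687 − 1) = max(0, 0.374) = 0.374

0.374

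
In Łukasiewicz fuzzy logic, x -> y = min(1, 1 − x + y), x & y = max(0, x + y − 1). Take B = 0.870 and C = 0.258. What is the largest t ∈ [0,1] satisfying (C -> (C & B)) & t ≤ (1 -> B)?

1.000

C & B = max(0, 0.258 + 0.870 − 1) = max(0, 0.128) = 0.128
C -> (C & B) = min(1, 1 − 0.258 + 0.128) = min(1, 0.870) = 0.870
So the left factor is C -> (C & B) = 0.870.
1 -> B = min(1, 1 − 1.000 + 0.870) = min(1, 0.870) = 0.870
So the right-hand bound is 1 -> B = 0.870.
The residuum of the Łukasiewicz t-norm gives the supremum: min(1, 1 − 0.870 + 0.870).
1 − 0.870 + 0.870 = 1.000, so t = min(1, 1.000) = 1.000.
Check: 0.870 & 1.000 = max(0, 0.870) = 0.870 ≤ 0.870.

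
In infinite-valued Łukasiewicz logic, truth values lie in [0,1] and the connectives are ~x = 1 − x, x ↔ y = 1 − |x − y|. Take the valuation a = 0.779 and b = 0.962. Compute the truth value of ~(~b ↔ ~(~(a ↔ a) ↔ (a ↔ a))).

0.962

~b = 1 − 0.962 = 0.038
a ↔ a = 1 − |0.779 − 0.779| = 1 − 0.000 = 1.000
~(a ↔ a) = 1 − 1.000 = 0.000
~(a ↔ a) ↔ (a ↔ a) = 1 − |0.000 − 1.000| = 1 − 1.000 = 0.000
~(~(a ↔ a) ↔ (a ↔ a)) = 1 − 0.000 = 1.000
~b ↔ ~(~(a ↔ a) ↔ (a ↔ a)) = 1 − |0.038 − 1.000| = 1 − 0.962 = 0.038
~(~b ↔ ~(~(a ↔ a) ↔ (a ↔ a))) = 1 − 0.038 = 0.962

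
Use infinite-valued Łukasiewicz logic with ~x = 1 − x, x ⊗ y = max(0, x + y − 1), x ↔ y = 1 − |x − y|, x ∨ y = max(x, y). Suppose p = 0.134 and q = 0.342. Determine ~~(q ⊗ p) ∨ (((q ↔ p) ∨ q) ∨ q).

0.792

q ⊗ p = max(0, 0.342 + 0.134 − 1) = max(0, -0.524) = 0.000
~(q ⊗ p) = 1 − 0.000 = 1.000
~~(q ⊗ p) = 1 − 1.000 = 0.000
q ↔ p = 1 − |0.342 − 0.134| = 1 − 0.208 = 0.792
(q ↔ p) ∨ q = max(0.792, 0.342) = 0.792
((q ↔ p) ∨ q) ∨ q = max(0.792, 0.342) = 0.792
~~(q ⊗ p) ∨ (((q ↔ p) ∨ q) ∨ q) = max(0.000, 0.792) = 0.792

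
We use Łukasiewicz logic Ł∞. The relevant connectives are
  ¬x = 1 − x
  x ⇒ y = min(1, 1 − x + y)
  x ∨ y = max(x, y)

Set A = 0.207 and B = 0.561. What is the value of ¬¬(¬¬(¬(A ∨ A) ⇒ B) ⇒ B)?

0.793

A ∨ A = max(0.207, 0.207) = 0.207
¬(A ∨ A) = 1 − 0.207 = 0.793
¬(A ∨ A) ⇒ B = min(1, 1 − 0.793 + 0.561) = min(1, 0.768) = 0.768
¬(¬(A ∨ A) ⇒ B) = 1 − 0.768 = 0.232
¬¬(¬(A ∨ A) ⇒ B) = 1 − 0.232 = 0.768
¬¬(¬(A ∨ A) ⇒ B) ⇒ B = min(1, 1 − 0.768 + 0.561) = min(1, 0.793) = 0.793
¬(¬¬(¬(A ∨ A) ⇒ B) ⇒ B) = 1 − 0.793 = 0.207
¬¬(¬¬(¬(A ∨ A) ⇒ B) ⇒ B) = 1 − 0.207 = 0.793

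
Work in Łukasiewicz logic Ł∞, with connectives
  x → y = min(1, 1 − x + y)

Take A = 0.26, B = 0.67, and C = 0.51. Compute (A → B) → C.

A → B = min(1, 1 − 0.26 + 0.67) = min(1, 1.41) = 1.00
(A → B) → C = min(1, 1 − 1.00 + 0.51) = min(1, 0.51) = 0.51

0.51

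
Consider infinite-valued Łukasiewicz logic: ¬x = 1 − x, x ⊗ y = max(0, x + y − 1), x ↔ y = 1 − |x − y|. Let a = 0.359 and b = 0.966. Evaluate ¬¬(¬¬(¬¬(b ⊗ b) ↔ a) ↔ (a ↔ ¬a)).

0.709

b ⊗ b = max(0, 0.966 + 0.966 − 1) = max(0, 0.932) = 0.932
¬(b ⊗ b) = 1 − 0.932 = 0.068
¬¬(b ⊗ b) = 1 − 0.068 = 0.932
¬¬(b ⊗ b) ↔ a = 1 − |0.932 − 0.359| = 1 − 0.573 = 0.427
¬(¬¬(b ⊗ b) ↔ a) = 1 − 0.427 = 0.573
¬¬(¬¬(b ⊗ b) ↔ a) = 1 − 0.573 = 0.427
¬a = 1 − 0.359 = 0.641
a ↔ ¬a = 1 − |0.359 − 0.641| = 1 − 0.282 = 0.718
¬¬(¬¬(b ⊗ b) ↔ a) ↔ (a ↔ ¬a) = 1 − |0.427 − 0.718| = 1 − 0.291 = 0.709
¬(¬¬(¬¬(b ⊗ b) ↔ a) ↔ (a ↔ ¬a)) = 1 − 0.709 = 0.291
¬¬(¬¬(¬¬(b ⊗ b) ↔ a) ↔ (a ↔ ¬a)) = 1 − 0.291 = 0.709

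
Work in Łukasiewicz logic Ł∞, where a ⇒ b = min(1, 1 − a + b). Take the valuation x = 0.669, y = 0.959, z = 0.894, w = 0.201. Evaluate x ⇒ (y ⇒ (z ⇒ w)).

z ⇒ w = min(1, 1 − 0.894 + 0.201) = min(1, 0.307) = 0.307
y ⇒ (z ⇒ w) = min(1, 1 − 0.959 + 0.307) = min(1, 0.348) = 0.348
x ⇒ (y ⇒ (z ⇒ w)) = min(1, 1 − 0.669 + 0.348) = min(1, 0.679) = 0.679

0.679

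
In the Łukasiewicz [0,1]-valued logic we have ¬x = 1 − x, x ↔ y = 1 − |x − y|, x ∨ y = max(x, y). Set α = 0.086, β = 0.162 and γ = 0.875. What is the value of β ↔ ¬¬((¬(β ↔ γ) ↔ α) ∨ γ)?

β ↔ γ = 1 − |0.162 − 0.875| = 1 − 0.713 = 0.287
¬(β ↔ γ) = 1 − 0.287 = 0.713
¬(β ↔ γ) ↔ α = 1 − |0.713 − 0.086| = 1 − 0.627 = 0.373
(¬(β ↔ γ) ↔ α) ∨ γ = max(0.373, 0.875) = 0.875
¬((¬(β ↔ γ) ↔ α) ∨ γ) = 1 − 0.875 = 0.125
¬¬((¬(β ↔ γ) ↔ α) ∨ γ) = 1 − 0.125 = 0.875
β ↔ ¬¬((¬(β ↔ γ) ↔ α) ∨ γ) = 1 − |0.162 − 0.875| = 1 − 0.713 = 0.287

0.287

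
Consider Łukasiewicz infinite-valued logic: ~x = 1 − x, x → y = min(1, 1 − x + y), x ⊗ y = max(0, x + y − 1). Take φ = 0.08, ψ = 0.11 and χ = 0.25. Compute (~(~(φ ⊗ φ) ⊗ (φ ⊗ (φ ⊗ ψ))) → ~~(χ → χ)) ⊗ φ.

φ ⊗ φ = max(0, 0.08 + 0.08 − 1) = max(0, -0.84) = 0.00
~(φ ⊗ φ) = 1 − 0.00 = 1.00
φ ⊗ ψ = max(0, 0.08 + 0.11 − 1) = max(0, -0.81) = 0.00
φ ⊗ (φ ⊗ ψ) = max(0, 0.08 + 0.00 − 1) = max(0, -0.92) = 0.00
~(φ ⊗ φ) ⊗ (φ ⊗ (φ ⊗ ψ)) = max(0, 1.00 + 0.00 − 1) = max(0, 0.00) = 0.00
~(~(φ ⊗ φ) ⊗ (φ ⊗ (φ ⊗ ψ))) = 1 − 0.00 = 1.00
χ → χ = min(1, 1 − 0.25 + 0.25) = min(1, 1.00) = 1.00
~(χ → χ) = 1 − 1.00 = 0.00
~~(χ → χ) = 1 − 0.00 = 1.00
~(~(φ ⊗ φ) ⊗ (φ ⊗ (φ ⊗ ψ))) → ~~(χ → χ) = min(1, 1 − 1.00 + 1.00) = min(1, 1.00) = 1.00
(~(~(φ ⊗ φ) ⊗ (φ ⊗ (φ ⊗ ψ))) → ~~(χ → χ)) ⊗ φ = max(0, 1.00 + 0.08 − 1) = max(0, 0.08) = 0.08

0.08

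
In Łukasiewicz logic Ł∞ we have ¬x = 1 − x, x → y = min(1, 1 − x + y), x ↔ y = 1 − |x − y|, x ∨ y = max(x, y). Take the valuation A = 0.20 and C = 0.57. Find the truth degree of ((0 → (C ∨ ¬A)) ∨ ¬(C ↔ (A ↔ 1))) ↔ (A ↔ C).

0.63

¬A = 1 − 0.20 = 0.80
C ∨ ¬A = max(0.57, 0.80) = 0.80
0 → (C ∨ ¬A) = min(1, 1 − 0.00 + 0.80) = min(1, 1.80) = 1.00
A ↔ 1 = 1 − |0.20 − 1.00| = 1 − 0.80 = 0.20
C ↔ (A ↔ 1) = 1 − |0.57 − 0.20| = 1 − 0.37 = 0.63
¬(C ↔ (A ↔ 1)) = 1 − 0.63 = 0.37
(0 → (C ∨ ¬A)) ∨ ¬(C ↔ (A ↔ 1)) = max(1.00, 0.37) = 1.00
A ↔ C = 1 − |0.20 − 0.57| = 1 − 0.37 = 0.63
((0 → (C ∨ ¬A)) ∨ ¬(C ↔ (A ↔ 1))) ↔ (A ↔ C) = 1 − |1.00 − 0.63| = 1 − 0.37 = 0.63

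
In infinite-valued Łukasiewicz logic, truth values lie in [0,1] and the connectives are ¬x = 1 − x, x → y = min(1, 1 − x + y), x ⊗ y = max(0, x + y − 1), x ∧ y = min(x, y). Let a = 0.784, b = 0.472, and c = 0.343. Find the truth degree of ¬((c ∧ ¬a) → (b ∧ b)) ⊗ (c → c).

0.000

¬a = 1 − 0.784 = 0.216
c ∧ ¬a = min(0.343, 0.216) = 0.216
b ∧ b = min(0.472, 0.472) = 0.472
(c ∧ ¬a) → (b ∧ b) = min(1, 1 − 0.216 + 0.472) = min(1, 1.256) = 1.000
¬((c ∧ ¬a) → (b ∧ b)) = 1 − 1.000 = 0.000
c → c = min(1, 1 − 0.343 + 0.343) = min(1, 1.000) = 1.000
¬((c ∧ ¬a) → (b ∧ b)) ⊗ (c → c) = max(0, 0.000 + 1.000 − 1) = max(0, 0.000) = 0.000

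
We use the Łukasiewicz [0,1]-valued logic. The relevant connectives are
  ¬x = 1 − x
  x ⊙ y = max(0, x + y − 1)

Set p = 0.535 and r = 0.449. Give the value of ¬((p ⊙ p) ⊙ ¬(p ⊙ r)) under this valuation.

p ⊙ p = max(0, 0.535 + 0.535 − 1) = max(0, 0.070) = 0.070
p ⊙ r = max(0, 0.535 + 0.449 − 1) = max(0, -0.016) = 0.000
¬(p ⊙ r) = 1 − 0.000 = 1.000
(p ⊙ p) ⊙ ¬(p ⊙ r) = max(0, 0.070 + 1.000 − 1) = max(0, 0.070) = 0.070
¬((p ⊙ p) ⊙ ¬(p ⊙ r)) = 1 − 0.070 = 0.930

0.930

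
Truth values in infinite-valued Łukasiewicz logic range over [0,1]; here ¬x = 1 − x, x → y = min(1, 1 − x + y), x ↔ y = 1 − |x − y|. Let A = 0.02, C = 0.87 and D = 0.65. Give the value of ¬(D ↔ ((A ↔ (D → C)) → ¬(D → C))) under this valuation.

0.33

D → C = min(1, 1 − 0.65 + 0.87) = min(1, 1.22) = 1.00
A ↔ (D → C) = 1 − |0.02 − 1.00| = 1 − 0.98 = 0.02
¬(D → C) = 1 − 1.00 = 0.00
(A ↔ (D → C)) → ¬(D → C) = min(1, 1 − 0.02 + 0.00) = min(1, 0.98) = 0.98
D ↔ ((A ↔ (D → C)) → ¬(D → C)) = 1 − |0.65 − 0.98| = 1 − 0.33 = 0.67
¬(D ↔ ((A ↔ (D → C)) → ¬(D → C))) = 1 − 0.67 = 0.33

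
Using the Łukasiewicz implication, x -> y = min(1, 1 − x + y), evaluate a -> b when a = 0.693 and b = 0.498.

0.805

a -> b = min(1, 1 − 0.693 + 0.498) = min(1, 0.805) = 0.805
For comparison, the Gödel implication (1 if x ≤ y else y) would give 0.498.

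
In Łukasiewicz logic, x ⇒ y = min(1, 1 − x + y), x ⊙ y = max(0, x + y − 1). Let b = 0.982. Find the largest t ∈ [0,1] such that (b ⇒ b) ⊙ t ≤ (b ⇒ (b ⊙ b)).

b ⇒ b = min(1, 1 − 0.982 + 0.982) = min(1, 1.000) = 1.000
So the left factor is b ⇒ b = 1.000.
b ⊙ b = max(0, 0.982 + 0.982 − 1) = max(0, 0.964) = 0.964
b ⇒ (b ⊙ b) = min(1, 1 − 0.982 + 0.964) = min(1, 0.982) = 0.982
So the right-hand bound is b ⇒ (b ⊙ b) = 0.982.
The residuum of the Łukasiewicz t-norm gives the supremum: min(1, 1 − 1.000 + 0.982).
1 − 1.000 + 0.982 = 0.982, so t = min(1, 0.982) = 0.982.
Check: 1.000 ⊙ 0.982 = max(0, 0.982) = 0.982 ≤ 0.982.

0.982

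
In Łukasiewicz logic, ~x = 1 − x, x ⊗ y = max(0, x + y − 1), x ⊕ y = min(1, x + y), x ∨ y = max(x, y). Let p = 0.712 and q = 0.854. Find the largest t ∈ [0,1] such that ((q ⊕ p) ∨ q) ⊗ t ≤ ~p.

0.288

q ⊕ p = min(1, 0.854 + 0.712) = min(1, 1.566) = 1.000
(q ⊕ p) ∨ q = max(1.000, 0.854) = 1.000
So the left factor is (q ⊕ p) ∨ q = 1.000.
~p = 1 − 0.712 = 0.288
So the right-hand bound is ~p = 0.288.
The residuum of the Łukasiewicz t-norm gives the supremum: min(1, 1 − 1.000 + 0.288).
1 − 1.000 + 0.288 = 0.288, so t = min(1, 0.288) = 0.288.
Check: 1.000 ⊗ 0.288 = max(0, 0.288) = 0.288 ≤ 0.288.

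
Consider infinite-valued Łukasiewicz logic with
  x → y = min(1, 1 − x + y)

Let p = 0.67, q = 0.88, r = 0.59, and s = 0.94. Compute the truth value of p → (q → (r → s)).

r → s = min(1, 1 − 0.59 + 0.94) = min(1, 1.35) = 1.00
q → (r → s) = min(1, 1 − 0.88 + 1.00) = min(1, 1.12) = 1.00
p → (q → (r → s)) = min(1, 1 − 0.67 + 1.00) = min(1, 1.33) = 1.00

1.00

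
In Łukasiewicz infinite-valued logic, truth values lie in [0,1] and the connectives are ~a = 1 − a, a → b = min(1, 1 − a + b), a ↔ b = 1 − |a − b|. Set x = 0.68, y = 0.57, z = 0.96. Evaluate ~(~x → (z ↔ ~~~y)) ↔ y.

~x = 1 − 0.68 = 0.32
~y = 1 − 0.57 = 0.43
~~y = 1 − 0.43 = 0.57
~~~y = 1 − 0.57 = 0.43
z ↔ ~~~y = 1 − |0.96 − 0.43| = 1 − 0.53 = 0.47
~x → (z ↔ ~~~y) = min(1, 1 − 0.32 + 0.47) = min(1, 1.15) = 1.00
~(~x → (z ↔ ~~~y)) = 1 − 1.00 = 0.00
~(~x → (z ↔ ~~~y)) ↔ y = 1 − |0.00 − 0.57| = 1 − 0.57 = 0.43

0.43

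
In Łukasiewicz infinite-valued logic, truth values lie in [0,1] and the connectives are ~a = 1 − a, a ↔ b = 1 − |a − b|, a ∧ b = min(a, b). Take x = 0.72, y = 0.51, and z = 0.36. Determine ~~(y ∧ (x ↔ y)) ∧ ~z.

0.51

x ↔ y = 1 − |0.72 − 0.51| = 1 − 0.21 = 0.79
y ∧ (x ↔ y) = min(0.51, 0.79) = 0.51
~(y ∧ (x ↔ y)) = 1 − 0.51 = 0.49
~~(y ∧ (x ↔ y)) = 1 − 0.49 = 0.51
~z = 1 − 0.36 = 0.64
~~(y ∧ (x ↔ y)) ∧ ~z = min(0.51, 0.64) = 0.51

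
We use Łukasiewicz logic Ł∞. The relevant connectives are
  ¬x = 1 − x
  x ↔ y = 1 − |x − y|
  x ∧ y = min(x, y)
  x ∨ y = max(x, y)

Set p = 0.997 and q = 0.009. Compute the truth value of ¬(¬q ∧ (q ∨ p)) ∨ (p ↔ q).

¬q = 1 − 0.009 = 0.991
q ∨ p = max(0.009, 0.997) = 0.997
¬q ∧ (q ∨ p) = min(0.991, 0.997) = 0.991
¬(¬q ∧ (q ∨ p)) = 1 − 0.991 = 0.009
p ↔ q = 1 − |0.997 − 0.009| = 1 − 0.988 = 0.012
¬(¬q ∧ (q ∨ p)) ∨ (p ↔ q) = max(0.009, 0.012) = 0.012

0.012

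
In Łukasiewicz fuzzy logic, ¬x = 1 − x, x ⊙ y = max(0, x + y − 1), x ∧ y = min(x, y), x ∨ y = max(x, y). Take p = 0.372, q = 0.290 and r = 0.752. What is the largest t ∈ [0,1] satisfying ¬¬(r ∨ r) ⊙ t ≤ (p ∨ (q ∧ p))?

0.620

r ∨ r = max(0.752, 0.752) = 0.752
¬(r ∨ r) = 1 − 0.752 = 0.248
¬¬(r ∨ r) = 1 − 0.248 = 0.752
So the left factor is ¬¬(r ∨ r) = 0.752.
q ∧ p = min(0.290, 0.372) = 0.290
p ∨ (q ∧ p) = max(0.372, 0.290) = 0.372
So the right-hand bound is p ∨ (q ∧ p) = 0.372.
The residuum of the Łukasiewicz t-norm gives the supremum: min(1, 1 − 0.752 + 0.372).
1 − 0.752 + 0.372 = 0.620, so t = min(1, 0.620) = 0.620.
Check: 0.752 ⊙ 0.620 = max(0, 0.372) = 0.372 ≤ 0.372.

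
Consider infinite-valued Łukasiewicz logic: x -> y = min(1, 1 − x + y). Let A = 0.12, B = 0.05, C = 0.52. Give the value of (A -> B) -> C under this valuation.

0.59

A -> B = min(1, 1 − 0.12 + 0.05) = min(1, 0.93) = 0.93
(A -> B) -> C = min(1, 1 − 0.93 + 0.52) = min(1, 0.59) = 0.59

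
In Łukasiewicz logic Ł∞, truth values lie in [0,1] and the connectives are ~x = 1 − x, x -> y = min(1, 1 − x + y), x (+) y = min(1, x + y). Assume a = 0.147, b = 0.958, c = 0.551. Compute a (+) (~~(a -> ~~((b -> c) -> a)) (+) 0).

b -> c = min(1, 1 − 0.958 + 0.551) = min(1, 0.593) = 0.593
(b -> c) -> a = min(1, 1 − 0.593 + 0.147) = min(1, 0.554) = 0.554
~((b -> c) -> a) = 1 − 0.554 = 0.446
~~((b -> c) -> a) = 1 − 0.446 = 0.554
a -> ~~((b -> c) -> a) = min(1, 1 − 0.147 + 0.554) = min(1, 1.407) = 1.000
~(a -> ~~((b -> c) -> a)) = 1 − 1.000 = 0.000
~~(a -> ~~((b -> c) -> a)) = 1 − 0.000 = 1.000
~~(a -> ~~((b -> c) -> a)) (+) 0 = min(1, 1.000 + 0.000) = min(1, 1.000) = 1.000
a (+) (~~(a -> ~~((b -> c) -> a)) (+) 0) = min(1, 0.147 + 1.000) = min(1, 1.147) = 1.000

1.000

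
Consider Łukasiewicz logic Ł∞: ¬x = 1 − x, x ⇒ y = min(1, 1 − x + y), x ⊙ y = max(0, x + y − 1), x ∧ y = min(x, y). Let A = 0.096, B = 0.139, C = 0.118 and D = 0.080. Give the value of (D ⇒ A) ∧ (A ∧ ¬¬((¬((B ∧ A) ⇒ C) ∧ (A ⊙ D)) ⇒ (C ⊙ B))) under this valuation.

0.096

D ⇒ A = min(1, 1 − 0.080 + 0.096) = min(1, 1.016) = 1.000
B ∧ A = min(0.139, 0.096) = 0.096
(B ∧ A) ⇒ C = min(1, 1 − 0.096 + 0.118) = min(1, 1.022) = 1.000
¬((B ∧ A) ⇒ C) = 1 − 1.000 = 0.000
A ⊙ D = max(0, 0.096 + 0.080 − 1) = max(0, -0.824) = 0.000
¬((B ∧ A) ⇒ C) ∧ (A ⊙ D) = min(0.000, 0.000) = 0.000
C ⊙ B = max(0, 0.118 + 0.139 − 1) = max(0, -0.743) = 0.000
(¬((B ∧ A) ⇒ C) ∧ (A ⊙ D)) ⇒ (C ⊙ B) = min(1, 1 − 0.000 + 0.000) = min(1, 1.000) = 1.000
¬((¬((B ∧ A) ⇒ C) ∧ (A ⊙ D)) ⇒ (C ⊙ B)) = 1 − 1.000 = 0.000
¬¬((¬((B ∧ A) ⇒ C) ∧ (A ⊙ D)) ⇒ (C ⊙ B)) = 1 − 0.000 = 1.000
A ∧ ¬¬((¬((B ∧ A) ⇒ C) ∧ (A ⊙ D)) ⇒ (C ⊙ B)) = min(0.096, 1.000) = 0.096
(D ⇒ A) ∧ (A ∧ ¬¬((¬((B ∧ A) ⇒ C) ∧ (A ⊙ D)) ⇒ (C ⊙ B))) = min(1.000, 0.096) = 0.096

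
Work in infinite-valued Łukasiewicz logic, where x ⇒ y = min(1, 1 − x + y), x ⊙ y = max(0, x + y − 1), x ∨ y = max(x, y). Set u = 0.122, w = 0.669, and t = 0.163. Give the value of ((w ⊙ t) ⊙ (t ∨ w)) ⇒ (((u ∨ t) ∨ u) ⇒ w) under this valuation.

1.000

w ⊙ t = max(0, 0.669 + 0.163 − 1) = max(0, -0.168) = 0.000
t ∨ w = max(0.163, 0.669) = 0.669
(w ⊙ t) ⊙ (t ∨ w) = max(0, 0.000 + 0.669 − 1) = max(0, -0.331) = 0.000
u ∨ t = max(0.122, 0.163) = 0.163
(u ∨ t) ∨ u = max(0.163, 0.122) = 0.163
((u ∨ t) ∨ u) ⇒ w = min(1, 1 − 0.163 + 0.669) = min(1, 1.506) = 1.000
((w ⊙ t) ⊙ (t ∨ w)) ⇒ (((u ∨ t) ∨ u) ⇒ w) = min(1, 1 − 0.000 + 1.000) = min(1, 2.000) = 1.000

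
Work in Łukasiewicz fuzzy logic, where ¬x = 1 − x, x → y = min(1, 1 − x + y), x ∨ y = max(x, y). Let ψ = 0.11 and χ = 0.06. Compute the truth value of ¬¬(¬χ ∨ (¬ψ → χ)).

0.94

¬χ = 1 − 0.06 = 0.94
¬ψ = 1 − 0.11 = 0.89
¬ψ → χ = min(1, 1 − 0.89 + 0.06) = min(1, 0.17) = 0.17
¬χ ∨ (¬ψ → χ) = max(0.94, 0.17) = 0.94
¬(¬χ ∨ (¬ψ → χ)) = 1 − 0.94 = 0.06
¬¬(¬χ ∨ (¬ψ → χ)) = 1 − 0.06 = 0.94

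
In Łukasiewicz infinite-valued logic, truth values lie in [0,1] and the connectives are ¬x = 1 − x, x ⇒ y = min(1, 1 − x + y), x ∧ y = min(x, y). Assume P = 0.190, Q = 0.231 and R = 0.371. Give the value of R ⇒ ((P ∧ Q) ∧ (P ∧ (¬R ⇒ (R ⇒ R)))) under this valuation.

0.819

P ∧ Q = min(0.190, 0.231) = 0.190
¬R = 1 − 0.371 = 0.629
R ⇒ R = min(1, 1 − 0.371 + 0.371) = min(1, 1.000) = 1.000
¬R ⇒ (R ⇒ R) = min(1, 1 − 0.629 + 1.000) = min(1, 1.371) = 1.000
P ∧ (¬R ⇒ (R ⇒ R)) = min(0.190, 1.000) = 0.190
(P ∧ Q) ∧ (P ∧ (¬R ⇒ (R ⇒ R))) = min(0.190, 0.190) = 0.190
R ⇒ ((P ∧ Q) ∧ (P ∧ (¬R ⇒ (R ⇒ R)))) = min(1, 1 − 0.371 + 0.190) = min(1, 0.819) = 0.819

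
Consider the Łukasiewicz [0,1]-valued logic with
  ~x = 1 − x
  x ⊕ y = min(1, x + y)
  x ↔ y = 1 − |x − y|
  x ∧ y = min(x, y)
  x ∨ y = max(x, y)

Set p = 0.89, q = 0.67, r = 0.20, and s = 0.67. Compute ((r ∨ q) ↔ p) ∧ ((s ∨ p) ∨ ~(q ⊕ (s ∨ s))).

0.78

r ∨ q = max(0.20, 0.67) = 0.67
(r ∨ q) ↔ p = 1 − |0.67 − 0.89| = 1 − 0.22 = 0.78
s ∨ p = max(0.67, 0.89) = 0.89
s ∨ s = max(0.67, 0.67) = 0.67
q ⊕ (s ∨ s) = min(1, 0.67 + 0.67) = min(1, 1.34) = 1.00
~(q ⊕ (s ∨ s)) = 1 − 1.00 = 0.00
(s ∨ p) ∨ ~(q ⊕ (s ∨ s)) = max(0.89, 0.00) = 0.89
((r ∨ q) ↔ p) ∧ ((s ∨ p) ∨ ~(q ⊕ (s ∨ s))) = min(0.78, 0.89) = 0.78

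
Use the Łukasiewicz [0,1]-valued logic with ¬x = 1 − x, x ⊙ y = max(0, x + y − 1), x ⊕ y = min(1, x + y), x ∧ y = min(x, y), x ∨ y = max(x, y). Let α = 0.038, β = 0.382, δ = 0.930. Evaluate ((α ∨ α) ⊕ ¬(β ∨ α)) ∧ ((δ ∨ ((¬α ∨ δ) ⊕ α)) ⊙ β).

0.382

α ∨ α = max(0.038, 0.038) = 0.038
β ∨ α = max(0.382, 0.038) = 0.382
¬(β ∨ α) = 1 − 0.382 = 0.618
(α ∨ α) ⊕ ¬(β ∨ α) = min(1, 0.038 + 0.618) = min(1, 0.656) = 0.656
¬α = 1 − 0.038 = 0.962
¬α ∨ δ = max(0.962, 0.930) = 0.962
(¬α ∨ δ) ⊕ α = min(1, 0.962 + 0.038) = min(1, 1.000) = 1.000
δ ∨ ((¬α ∨ δ) ⊕ α) = max(0.930, 1.000) = 1.000
(δ ∨ ((¬α ∨ δ) ⊕ α)) ⊙ β = max(0, 1.000 + 0.382 − 1) = max(0, 0.382) = 0.382
((α ∨ α) ⊕ ¬(β ∨ α)) ∧ ((δ ∨ ((¬α ∨ δ) ⊕ α)) ⊙ β) = min(0.656, 0.382) = 0.382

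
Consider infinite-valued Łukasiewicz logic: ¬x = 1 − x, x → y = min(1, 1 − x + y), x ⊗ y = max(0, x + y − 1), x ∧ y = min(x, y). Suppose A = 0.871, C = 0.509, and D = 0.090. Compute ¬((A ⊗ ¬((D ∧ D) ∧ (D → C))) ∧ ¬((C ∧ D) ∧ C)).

0.219

D ∧ D = min(0.090, 0.090) = 0.090
D → C = min(1, 1 − 0.090 + 0.509) = min(1, 1.419) = 1.000
(D ∧ D) ∧ (D → C) = min(0.090, 1.000) = 0.090
¬((D ∧ D) ∧ (D → C)) = 1 − 0.090 = 0.910
A ⊗ ¬((D ∧ D) ∧ (D → C)) = max(0, 0.871 + 0.910 − 1) = max(0, 0.781) = 0.781
C ∧ D = min(0.509, 0.090) = 0.090
(C ∧ D) ∧ C = min(0.090, 0.509) = 0.090
¬((C ∧ D) ∧ C) = 1 − 0.090 = 0.910
(A ⊗ ¬((D ∧ D) ∧ (D → C))) ∧ ¬((C ∧ D) ∧ C) = min(0.781, 0.910) = 0.781
¬((A ⊗ ¬((D ∧ D) ∧ (D → C))) ∧ ¬((C ∧ D) ∧ C)) = 1 − 0.781 = 0.219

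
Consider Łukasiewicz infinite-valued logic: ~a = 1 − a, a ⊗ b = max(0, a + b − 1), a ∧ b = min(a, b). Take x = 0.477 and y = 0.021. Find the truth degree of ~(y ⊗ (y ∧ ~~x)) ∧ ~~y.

~x = 1 − 0.477 = 0.523
~~x = 1 − 0.523 = 0.477
y ∧ ~~x = min(0.021, 0.477) = 0.021
y ⊗ (y ∧ ~~x) = max(0, 0.021 + 0.021 − 1) = max(0, -0.958) = 0.000
~(y ⊗ (y ∧ ~~x)) = 1 − 0.000 = 1.000
~y = 1 − 0.021 = 0.979
~~y = 1 − 0.979 = 0.021
~(y ⊗ (y ∧ ~~x)) ∧ ~~y = min(1.000, 0.021) = 0.021

0.021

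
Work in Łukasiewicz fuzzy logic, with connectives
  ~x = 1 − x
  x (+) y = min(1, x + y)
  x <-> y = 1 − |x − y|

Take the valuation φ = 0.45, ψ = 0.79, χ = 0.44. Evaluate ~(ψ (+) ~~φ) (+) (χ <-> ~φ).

0.89

~φ = 1 − 0.45 = 0.55
~~φ = 1 − 0.55 = 0.45
ψ (+) ~~φ = min(1, 0.79 + 0.45) = min(1, 1.24) = 1.00
~(ψ (+) ~~φ) = 1 − 1.00 = 0.00
χ <-> ~φ = 1 − |0.44 − 0.55| = 1 − 0.11 = 0.89
~(ψ (+) ~~φ) (+) (χ <-> ~φ) = min(1, 0.00 + 0.89) = min(1, 0.89) = 0.89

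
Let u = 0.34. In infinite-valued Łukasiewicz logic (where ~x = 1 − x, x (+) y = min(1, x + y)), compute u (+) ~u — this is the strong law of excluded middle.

~u = 1 − 0.34 = 0.66
u (+) ~u = min(1, 0.34 + 0.66) = min(1, 1.00) = 1.00
(As expected: always 1 in Ł∞ since a ⊕ (1−a) = 1.)

1.00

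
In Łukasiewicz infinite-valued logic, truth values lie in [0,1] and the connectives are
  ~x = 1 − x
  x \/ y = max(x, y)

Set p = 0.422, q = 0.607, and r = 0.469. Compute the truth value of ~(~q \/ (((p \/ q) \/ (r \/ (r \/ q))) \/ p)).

~q = 1 − 0.607 = 0.393
p \/ q = max(0.422, 0.607) = 0.607
r \/ q = max(0.469, 0.607) = 0.607
r \/ (r \/ q) = max(0.469, 0.607) = 0.607
(p \/ q) \/ (r \/ (r \/ q)) = max(0.607, 0.607) = 0.607
((p \/ q) \/ (r \/ (r \/ q))) \/ p = max(0.607, 0.422) = 0.607
~q \/ (((p \/ q) \/ (r \/ (r \/ q))) \/ p) = max(0.393, 0.607) = 0.607
~(~q \/ (((p \/ q) \/ (r \/ (r \/ q))) \/ p)) = 1 − 0.607 = 0.393

0.393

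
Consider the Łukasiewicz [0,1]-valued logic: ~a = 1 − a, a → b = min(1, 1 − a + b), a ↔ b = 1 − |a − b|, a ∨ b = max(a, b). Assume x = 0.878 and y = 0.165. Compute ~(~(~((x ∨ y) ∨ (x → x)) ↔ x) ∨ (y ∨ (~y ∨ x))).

x ∨ y = max(0.878, 0.165) = 0.878
x → x = min(1, 1 − 0.878 + 0.878) = min(1, 1.000) = 1.000
(x ∨ y) ∨ (x → x) = max(0.878, 1.000) = 1.000
~((x ∨ y) ∨ (x → x)) = 1 − 1.000 = 0.000
~((x ∨ y) ∨ (x → x)) ↔ x = 1 − |0.000 − 0.878| = 1 − 0.878 = 0.122
~(~((x ∨ y) ∨ (x → x)) ↔ x) = 1 − 0.122 = 0.878
~y = 1 − 0.165 = 0.835
~y ∨ x = max(0.835, 0.878) = 0.878
y ∨ (~y ∨ x) = max(0.165, 0.878) = 0.878
~(~((x ∨ y) ∨ (x → x)) ↔ x) ∨ (y ∨ (~y ∨ x)) = max(0.878, 0.878) = 0.878
~(~(~((x ∨ y) ∨ (x → x)) ↔ x) ∨ (y ∨ (~y ∨ x))) = 1 − 0.878 = 0.122

0.122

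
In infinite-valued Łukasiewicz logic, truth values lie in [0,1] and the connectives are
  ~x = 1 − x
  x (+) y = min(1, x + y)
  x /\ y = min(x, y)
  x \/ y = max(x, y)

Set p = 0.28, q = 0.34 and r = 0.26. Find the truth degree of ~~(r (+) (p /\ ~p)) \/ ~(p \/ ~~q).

0.66

~p = 1 − 0.28 = 0.72
p /\ ~p = min(0.28, 0.72) = 0.28
r (+) (p /\ ~p) = min(1, 0.26 + 0.28) = min(1, 0.54) = 0.54
~(r (+) (p /\ ~p)) = 1 − 0.54 = 0.46
~~(r (+) (p /\ ~p)) = 1 − 0.46 = 0.54
~q = 1 − 0.34 = 0.66
~~q = 1 − 0.66 = 0.34
p \/ ~~q = max(0.28, 0.34) = 0.34
~(p \/ ~~q) = 1 − 0.34 = 0.66
~~(r (+) (p /\ ~p)) \/ ~(p \/ ~~q) = max(0.54, 0.66) = 0.66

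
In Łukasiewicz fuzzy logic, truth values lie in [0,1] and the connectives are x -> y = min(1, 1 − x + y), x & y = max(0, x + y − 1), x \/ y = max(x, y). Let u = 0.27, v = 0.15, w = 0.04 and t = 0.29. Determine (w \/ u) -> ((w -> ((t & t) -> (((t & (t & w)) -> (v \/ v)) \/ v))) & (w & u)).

w \/ u = max(0.04, 0.27) = 0.27
t & t = max(0, 0.29 + 0.29 − 1) = max(0, -0.42) = 0.00
t & w = max(0, 0.29 + 0.04 − 1) = max(0, -0.67) = 0.00
t & (t & w) = max(0, 0.29 + 0.00 − 1) = max(0, -0.71) = 0.00
v \/ v = max(0.15, 0.15) = 0.15
(t & (t & w)) -> (v \/ v) = min(1, 1 − 0.00 + 0.15) = min(1, 1.15) = 1.00
((t & (t & w)) -> (v \/ v)) \/ v = max(1.00, 0.15) = 1.00
(t & t) -> (((t & (t & w)) -> (v \/ v)) \/ v) = min(1, 1 − 0.00 + 1.00) = min(1, 2.00) = 1.00
w -> ((t & t) -> (((t & (t & w)) -> (v \/ v)) \/ v)) = min(1, 1 − 0.04 + 1.00) = min(1, 1.96) = 1.00
w & u = max(0, 0.04 + 0.27 − 1) = max(0, -0.69) = 0.00
(w -> ((t & t) -> (((t & (t & w)) -> (v \/ v)) \/ v))) & (w & u) = max(0, 1.00 + 0.00 − 1) = max(0, 0.00) = 0.00
(w \/ u) -> ((w -> ((t & t) -> (((t & (t & w)) -> (v \/ v)) \/ v))) & (w & u)) = min(1, 1 − 0.27 + 0.00) = min(1, 0.73) = 0.73

0.73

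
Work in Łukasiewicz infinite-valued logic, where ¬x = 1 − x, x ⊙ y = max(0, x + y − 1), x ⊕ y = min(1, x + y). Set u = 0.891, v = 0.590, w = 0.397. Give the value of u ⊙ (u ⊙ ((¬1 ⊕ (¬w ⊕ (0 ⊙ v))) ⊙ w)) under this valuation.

0.000

¬1 = 1 − 1.000 = 0.000
¬w = 1 − 0.397 = 0.603
0 ⊙ v = max(0, 0.000 + 0.590 − 1) = max(0, -0.410) = 0.000
¬w ⊕ (0 ⊙ v) = min(1, 0.603 + 0.000) = min(1, 0.603) = 0.603
¬1 ⊕ (¬w ⊕ (0 ⊙ v)) = min(1, 0.000 + 0.603) = min(1, 0.603) = 0.603
(¬1 ⊕ (¬w ⊕ (0 ⊙ v))) ⊙ w = max(0, 0.603 + 0.397 − 1) = max(0, 0.000) = 0.000
u ⊙ ((¬1 ⊕ (¬w ⊕ (0 ⊙ v))) ⊙ w) = max(0, 0.891 + 0.000 − 1) = max(0, -0.109) = 0.000
u ⊙ (u ⊙ ((¬1 ⊕ (¬w ⊕ (0 ⊙ v))) ⊙ w)) = max(0, 0.891 + 0.000 − 1) = max(0, -0.109) = 0.000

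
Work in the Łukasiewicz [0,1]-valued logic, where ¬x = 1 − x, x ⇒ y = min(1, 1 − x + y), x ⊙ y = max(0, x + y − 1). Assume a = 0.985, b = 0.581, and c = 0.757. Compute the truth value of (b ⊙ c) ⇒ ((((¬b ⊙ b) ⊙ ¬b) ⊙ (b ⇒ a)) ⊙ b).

b ⊙ c = max(0, 0.581 + 0.757 − 1) = max(0, 0.338) = 0.338
¬b = 1 − 0.581 = 0.419
¬b ⊙ b = max(0, 0.419 + 0.581 − 1) = max(0, 0.000) = 0.000
(¬b ⊙ b) ⊙ ¬b = max(0, 0.000 + 0.419 − 1) = max(0, -0.581) = 0.000
b ⇒ a = min(1, 1 − 0.581 + 0.985) = min(1, 1.404) = 1.000
((¬b ⊙ b) ⊙ ¬b) ⊙ (b ⇒ a) = max(0, 0.000 + 1.000 − 1) = max(0, 0.000) = 0.000
(((¬b ⊙ b) ⊙ ¬b) ⊙ (b ⇒ a)) ⊙ b = max(0, 0.000 + 0.581 − 1) = max(0, -0.419) = 0.000
(b ⊙ c) ⇒ ((((¬b ⊙ b) ⊙ ¬b) ⊙ (b ⇒ a)) ⊙ b) = min(1, 1 − 0.338 + 0.000) = min(1, 0.662) = 0.662

0.662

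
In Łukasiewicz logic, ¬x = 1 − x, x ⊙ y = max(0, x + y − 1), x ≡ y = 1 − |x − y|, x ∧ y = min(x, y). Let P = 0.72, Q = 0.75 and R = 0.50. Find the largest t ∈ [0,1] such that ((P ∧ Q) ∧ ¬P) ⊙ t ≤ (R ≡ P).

1.00

P ∧ Q = min(0.72, 0.75) = 0.72
¬P = 1 − 0.72 = 0.28
(P ∧ Q) ∧ ¬P = min(0.72, 0.28) = 0.28
So the left factor is (P ∧ Q) ∧ ¬P = 0.28.
R ≡ P = 1 − |0.50 − 0.72| = 1 − 0.22 = 0.78
So the right-hand bound is R ≡ P = 0.78.
The residuum of the Łukasiewicz t-norm gives the supremum: min(1, 1 − 0.28 + 0.78).
1 − 0.28 + 0.78 = 1.50, so t = min(1, 1.50) = 1.00.
Check: 0.28 ⊙ 1.00 = max(0, 0.28) = 0.28 ≤ 0.78.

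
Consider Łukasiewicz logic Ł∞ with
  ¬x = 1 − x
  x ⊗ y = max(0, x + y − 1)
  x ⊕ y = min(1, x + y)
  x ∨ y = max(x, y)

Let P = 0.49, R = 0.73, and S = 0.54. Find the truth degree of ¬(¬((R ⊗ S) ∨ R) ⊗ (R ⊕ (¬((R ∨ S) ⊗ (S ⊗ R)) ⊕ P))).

R ⊗ S = max(0, 0.73 + 0.54 − 1) = max(0, 0.27) = 0.27
(R ⊗ S) ∨ R = max(0.27, 0.73) = 0.73
¬((R ⊗ S) ∨ R) = 1 − 0.73 = 0.27
R ∨ S = max(0.73, 0.54) = 0.73
S ⊗ R = max(0, 0.54 + 0.73 − 1) = max(0, 0.27) = 0.27
(R ∨ S) ⊗ (S ⊗ R) = max(0, 0.73 + 0.27 − 1) = max(0, 0.00) = 0.00
¬((R ∨ S) ⊗ (S ⊗ R)) = 1 − 0.00 = 1.00
¬((R ∨ S) ⊗ (S ⊗ R)) ⊕ P = min(1, 1.00 + 0.49) = min(1, 1.49) = 1.00
R ⊕ (¬((R ∨ S) ⊗ (S ⊗ R)) ⊕ P) = min(1, 0.73 + 1.00) = min(1, 1.73) = 1.00
¬((R ⊗ S) ∨ R) ⊗ (R ⊕ (¬((R ∨ S) ⊗ (S ⊗ R)) ⊕ P)) = max(0, 0.27 + 1.00 − 1) = max(0, 0.27) = 0.27
¬(¬((R ⊗ S) ∨ R) ⊗ (R ⊕ (¬((R ∨ S) ⊗ (S ⊗ R)) ⊕ P))) = 1 − 0.27 = 0.73

0.73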